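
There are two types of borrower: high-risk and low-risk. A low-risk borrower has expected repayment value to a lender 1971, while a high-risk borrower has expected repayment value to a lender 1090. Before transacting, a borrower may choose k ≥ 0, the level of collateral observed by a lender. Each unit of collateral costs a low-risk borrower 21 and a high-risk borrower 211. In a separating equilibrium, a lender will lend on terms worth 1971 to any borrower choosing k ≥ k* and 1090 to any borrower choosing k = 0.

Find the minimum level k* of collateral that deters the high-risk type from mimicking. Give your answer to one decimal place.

A high-risk borrower choosing k = 0 receives 1090.
Imitating at k* instead would pay 1971 at cost 211·k*, netting 1971 − 211·k*.
Indifference: 1090 = 1971 − 211·k*, so k* = (1971 − 1090) / 211 ≈ 4.2.
At k* the high-risk type's incentive constraint just binds; the low-risk type strictly prefers k* since its per-unit cost is lower.

4.2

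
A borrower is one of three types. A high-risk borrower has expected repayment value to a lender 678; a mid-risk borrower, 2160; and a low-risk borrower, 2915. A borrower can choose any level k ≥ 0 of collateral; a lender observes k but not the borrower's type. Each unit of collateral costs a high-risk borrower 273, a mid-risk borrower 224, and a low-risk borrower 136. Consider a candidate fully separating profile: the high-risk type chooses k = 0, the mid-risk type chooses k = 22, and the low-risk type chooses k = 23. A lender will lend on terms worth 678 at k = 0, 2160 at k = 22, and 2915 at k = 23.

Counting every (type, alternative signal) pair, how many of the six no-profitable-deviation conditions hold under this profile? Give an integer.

Mid-risk (own payoff 2160 − 224×22 = -2768): to k=0 gives 678 → profitable ✗; to k=23 gives 2915 − 224×23 = -2237 → profitable ✗.
High-risk (own payoff 678): to k=22 gives 2160 − 273×22 = -3846 → no gain ✓; to k=23 gives 2915 − 273×23 = -3364 → no gain ✓.
Low-risk (own payoff 2915 − 136×23 = -213): to k=0 gives 678 → profitable ✗; to k=22 gives 2160 − 136×22 = -832 → no gain ✓.
3 of the 6 constraints hold; not an equilibrium.

3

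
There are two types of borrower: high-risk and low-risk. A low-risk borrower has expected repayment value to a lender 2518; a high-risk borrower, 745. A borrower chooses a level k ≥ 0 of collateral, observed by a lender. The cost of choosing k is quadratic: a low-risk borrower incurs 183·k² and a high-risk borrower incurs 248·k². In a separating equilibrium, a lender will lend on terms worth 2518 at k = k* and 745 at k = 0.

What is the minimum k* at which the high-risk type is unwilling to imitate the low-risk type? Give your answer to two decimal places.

The high-risk type at k = 0 receives 745; imitating at k* yields 2518 − 248·k*².
Indifference: 745 = 2518 − 248·k*², so k*² = (2518 − 745) / 248 ≈ 7.1492.
k* = √7.1492 ≈ 2.67.

2.67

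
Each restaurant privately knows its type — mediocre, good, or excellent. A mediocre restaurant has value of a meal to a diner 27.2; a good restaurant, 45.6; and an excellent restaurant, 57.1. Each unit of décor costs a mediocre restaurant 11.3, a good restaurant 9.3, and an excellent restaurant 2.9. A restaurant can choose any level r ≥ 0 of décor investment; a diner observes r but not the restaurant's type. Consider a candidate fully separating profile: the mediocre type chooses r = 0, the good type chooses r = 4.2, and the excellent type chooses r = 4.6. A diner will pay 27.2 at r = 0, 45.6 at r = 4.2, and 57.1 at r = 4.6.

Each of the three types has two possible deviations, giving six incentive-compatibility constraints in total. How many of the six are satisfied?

4

Mediocre (own payoff 27.2): to r=4.2 gives 45.6 − 11.3×4.2 = -1.86 → no gain ✓; to r=4.6 gives 57.1 − 11.3×4.6 = 5.12 → no gain ✓.
Excellent (own payoff 57.1 − 2.9×4.6 = 43.76): to r=0 gives 27.2 → no gain ✓; to r=4.2 gives 45.6 − 2.9×4.2 = 33.42 → no gain ✓.
Good (own payoff 45.6 − 9.3×4.2 = 6.54): to r=0 gives 27.2 → profitable ✗; to r=4.6 gives 57.1 − 9.3×4.6 = 14.32 → profitable ✗.
4 of the 6 constraints hold; not an equilibrium.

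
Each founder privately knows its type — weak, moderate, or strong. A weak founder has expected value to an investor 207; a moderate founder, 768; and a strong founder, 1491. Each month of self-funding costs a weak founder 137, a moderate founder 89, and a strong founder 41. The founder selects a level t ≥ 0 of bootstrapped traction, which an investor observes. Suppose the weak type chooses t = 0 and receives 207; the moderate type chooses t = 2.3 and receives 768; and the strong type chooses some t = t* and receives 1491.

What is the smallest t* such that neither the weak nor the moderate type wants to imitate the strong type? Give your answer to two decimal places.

10.42

Moderate type (on-path payoff 768 − 89×2.3 = 563.3) won't mimic when 563.3 ≥ 1491 − 89·t*, i.e. t* ≥ 10.42.
Weak type (on-path payoff 207) won't mimic when 207 ≥ 1491 − 137·t*, i.e. t* ≥ 9.37.
Both must hold, so t* = max(9.37, 10.42) = 10.42. The moderate type's constraint binds.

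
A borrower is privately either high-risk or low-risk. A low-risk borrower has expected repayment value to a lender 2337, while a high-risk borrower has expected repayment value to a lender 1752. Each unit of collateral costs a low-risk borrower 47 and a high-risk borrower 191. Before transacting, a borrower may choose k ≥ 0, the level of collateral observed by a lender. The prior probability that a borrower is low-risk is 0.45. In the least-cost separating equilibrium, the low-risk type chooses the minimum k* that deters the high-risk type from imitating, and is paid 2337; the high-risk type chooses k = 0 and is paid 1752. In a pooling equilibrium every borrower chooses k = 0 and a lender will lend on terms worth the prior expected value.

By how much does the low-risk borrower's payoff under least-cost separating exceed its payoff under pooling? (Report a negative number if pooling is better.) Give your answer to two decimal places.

Least-cost separating signal: k* solves 1752 = 2337 − 191·k*, so k* = (2337 − 1752)/191 ≈ 3.0628.
Low-risk type's separating payoff: 2337 − 47 × k* = 2337 − 47 × (2337 − 1752)/191 = 2337 − 27495/191 ≈ 2193.0471.
Pooling payoff: 0.45 × 2337 + 0.55 × 1752 = 2015.25.
Difference: 2193.0471 − 2015.25 = 177.7971, i.e. 177.80 to two decimal places.
The low-risk type prefers to separate.

177.80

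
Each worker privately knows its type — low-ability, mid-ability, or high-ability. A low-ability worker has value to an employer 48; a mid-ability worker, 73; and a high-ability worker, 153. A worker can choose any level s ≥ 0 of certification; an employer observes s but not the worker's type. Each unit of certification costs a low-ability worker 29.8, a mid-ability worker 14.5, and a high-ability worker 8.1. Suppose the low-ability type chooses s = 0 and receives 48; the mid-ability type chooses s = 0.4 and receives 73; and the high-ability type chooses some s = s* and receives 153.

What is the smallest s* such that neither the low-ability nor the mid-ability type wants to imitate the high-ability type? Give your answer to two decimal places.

5.92

Mid-ability type (on-path payoff 73 − 14.5×0.4 = 67.2) won't mimic when 67.2 ≥ 153 − 14.5·s*, i.e. s* ≥ 5.92.
Low-ability type (on-path payoff 48) won't mimic when 48 ≥ 153 − 29.8·s*, i.e. s* ≥ 3.52.
Both must hold, so s* = max(3.52, 5.92) = 5.92. The mid-ability type's constraint binds.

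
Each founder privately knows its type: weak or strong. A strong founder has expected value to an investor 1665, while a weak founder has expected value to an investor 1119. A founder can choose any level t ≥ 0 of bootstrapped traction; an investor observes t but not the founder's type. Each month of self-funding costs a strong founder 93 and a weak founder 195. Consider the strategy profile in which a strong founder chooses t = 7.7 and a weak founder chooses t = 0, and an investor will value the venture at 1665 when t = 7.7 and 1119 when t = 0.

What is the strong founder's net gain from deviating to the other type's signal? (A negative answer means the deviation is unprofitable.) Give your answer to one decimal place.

170.1

Playing t = 7.7 the strong founder receives 1665 − 93 × 7.7 = 948.9.
Deviating to t = 0 yields 1119 instead.
Gain from deviating: 1119 − 948.9 = 170.1.
The gain is positive, so the strong type's incentive-compatibility constraint is violated — this profile is not a separating equilibrium.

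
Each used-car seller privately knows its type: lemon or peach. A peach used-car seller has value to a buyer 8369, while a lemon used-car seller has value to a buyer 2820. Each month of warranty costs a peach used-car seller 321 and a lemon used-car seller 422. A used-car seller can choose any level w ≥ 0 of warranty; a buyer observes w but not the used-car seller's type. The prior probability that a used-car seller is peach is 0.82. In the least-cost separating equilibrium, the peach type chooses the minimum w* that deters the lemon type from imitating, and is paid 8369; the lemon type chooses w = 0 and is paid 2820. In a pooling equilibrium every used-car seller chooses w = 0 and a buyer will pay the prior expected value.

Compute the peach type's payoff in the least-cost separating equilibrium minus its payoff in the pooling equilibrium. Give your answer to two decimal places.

-3222.10

Least-cost separating signal: w* solves 2820 = 8369 − 422·w*, so w* = (8369 − 2820)/422 ≈ 13.1493.
Peach type's separating payoff: 8369 − 321 × w* = 8369 − 321 × (8369 − 2820)/422 = 8369 − 1781229/422 ≈ 4148.0782.
Pooling payoff: 0.82 × 8369 + 0.18 × 2820 = 7370.18.
Difference: 4148.0782 − 7370.18 = -3222.1018, i.e. -3222.10 to two decimal places.
The peach type would prefer the pooling outcome.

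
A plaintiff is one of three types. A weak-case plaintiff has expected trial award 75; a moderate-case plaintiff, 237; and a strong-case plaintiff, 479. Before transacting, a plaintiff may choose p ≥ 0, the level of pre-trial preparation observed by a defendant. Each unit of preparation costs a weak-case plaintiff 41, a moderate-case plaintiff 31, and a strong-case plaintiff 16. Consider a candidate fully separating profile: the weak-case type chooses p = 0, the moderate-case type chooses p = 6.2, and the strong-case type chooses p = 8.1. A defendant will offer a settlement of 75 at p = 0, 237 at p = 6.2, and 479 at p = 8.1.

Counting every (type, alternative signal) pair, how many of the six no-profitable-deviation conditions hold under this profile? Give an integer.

3

Weak-case (own payoff 75): to p=6.2 gives 237 − 41×6.2 = -17.2 → no gain ✓; to p=8.1 gives 479 − 41×8.1 = 146.9 → profitable ✗.
Moderate-case (own payoff 237 − 31×6.2 = 44.8): to p=0 gives 75 → profitable ✗; to p=8.1 gives 479 − 31×8.1 = 227.9 → profitable ✗.
Strong-case (own payoff 479 − 16×8.1 = 349.4): to p=0 gives 75 → no gain ✓; to p=6.2 gives 237 − 16×6.2 = 137.8 → no gain ✓.
3 of the 6 constraints hold; not an equilibrium.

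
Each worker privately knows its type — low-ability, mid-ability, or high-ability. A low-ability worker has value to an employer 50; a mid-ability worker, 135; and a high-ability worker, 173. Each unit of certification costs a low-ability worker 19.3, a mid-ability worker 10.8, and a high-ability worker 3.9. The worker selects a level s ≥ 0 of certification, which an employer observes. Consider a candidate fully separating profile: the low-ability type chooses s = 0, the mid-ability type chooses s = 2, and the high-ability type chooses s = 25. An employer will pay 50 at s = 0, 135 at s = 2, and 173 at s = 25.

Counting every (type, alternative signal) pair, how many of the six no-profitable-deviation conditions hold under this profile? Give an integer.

Low-ability (own payoff 50): to s=2 gives 135 − 19.3×2 = 96.4 → profitable ✗; to s=25 gives 173 − 19.3×25 = -309.5 → no gain ✓.
Mid-ability (own payoff 135 − 10.8×2 = 113.4): to s=0 gives 50 → no gain ✓; to s=25 gives 173 − 10.8×25 = -97 → no gain ✓.
High-ability (own payoff 173 − 3.9×25 = 75.5): to s=0 gives 50 → no gain ✓; to s=2 gives 135 − 3.9×2 = 127.2 → profitable ✗.
4 of the 6 constraints hold; not an equilibrium.

4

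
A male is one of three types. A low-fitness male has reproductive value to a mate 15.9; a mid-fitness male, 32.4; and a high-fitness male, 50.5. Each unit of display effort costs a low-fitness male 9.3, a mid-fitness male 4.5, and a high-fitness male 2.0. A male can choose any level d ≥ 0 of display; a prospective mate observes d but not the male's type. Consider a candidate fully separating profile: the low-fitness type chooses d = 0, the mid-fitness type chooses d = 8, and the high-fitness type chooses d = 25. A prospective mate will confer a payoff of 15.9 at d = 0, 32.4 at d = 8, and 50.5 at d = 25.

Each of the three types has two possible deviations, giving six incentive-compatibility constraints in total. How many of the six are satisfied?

3

High-fitness (own payoff 50.5 − 2.0×25 = 0.5): to d=0 gives 15.9 → profitable ✗; to d=8 gives 32.4 − 2.0×8 = 16.4 → profitable ✗.
Low-fitness (own payoff 15.9): to d=8 gives 32.4 − 9.3×8 = -42 → no gain ✓; to d=25 gives 50.5 − 9.3×25 = -182 → no gain ✓.
Mid-fitness (own payoff 32.4 − 4.5×8 = -3.6): to d=0 gives 15.9 → profitable ✗; to d=25 gives 50.5 − 4.5×25 = -62 → no gain ✓.
3 of the 6 constraints hold; not an equilibrium.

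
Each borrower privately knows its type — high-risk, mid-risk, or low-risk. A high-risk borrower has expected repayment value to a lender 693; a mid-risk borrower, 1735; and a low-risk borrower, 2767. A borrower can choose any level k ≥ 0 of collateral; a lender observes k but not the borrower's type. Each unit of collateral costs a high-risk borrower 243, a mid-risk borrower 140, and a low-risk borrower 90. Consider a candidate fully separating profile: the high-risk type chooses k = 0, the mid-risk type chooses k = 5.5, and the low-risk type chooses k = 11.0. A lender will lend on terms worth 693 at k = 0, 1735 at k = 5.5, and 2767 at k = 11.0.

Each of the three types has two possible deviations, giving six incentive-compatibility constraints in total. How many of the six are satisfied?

5

Mid-risk (own payoff 1735 − 140×5.5 = 965): to k=0 gives 693 → no gain ✓; to k=11.0 gives 2767 − 140×11.0 = 1227 → profitable ✗.
High-risk (own payoff 693): to k=5.5 gives 1735 − 243×5.5 = 398.5 → no gain ✓; to k=11.0 gives 2767 − 243×11.0 = 94 → no gain ✓.
Low-risk (own payoff 2767 − 90×11.0 = 1777): to k=0 gives 693 → no gain ✓; to k=5.5 gives 1735 − 90×5.5 = 1240 → no gain ✓.
5 of the 6 constraints hold; not an equilibrium.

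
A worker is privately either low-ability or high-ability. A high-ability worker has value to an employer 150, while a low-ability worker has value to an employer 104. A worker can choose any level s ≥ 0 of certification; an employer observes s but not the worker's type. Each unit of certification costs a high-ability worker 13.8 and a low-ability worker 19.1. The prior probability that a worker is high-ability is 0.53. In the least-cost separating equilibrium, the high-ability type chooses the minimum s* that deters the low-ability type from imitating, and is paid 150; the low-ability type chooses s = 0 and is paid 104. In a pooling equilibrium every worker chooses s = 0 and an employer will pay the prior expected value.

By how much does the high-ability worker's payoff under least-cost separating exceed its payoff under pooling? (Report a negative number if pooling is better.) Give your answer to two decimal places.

-11.62

Least-cost separating signal: s* solves 104 = 150 − 19.1·s*, so s* = (150 − 104)/19.1 ≈ 2.4084.
High-ability type's separating payoff: 150 − 13.8 × s* = 150 − 13.8 × (150 − 104)/19.1 = 150 − 634.8/19.1 ≈ 116.7644.
Pooling payoff: 0.53 × 150 + 0.47 × 104 = 128.38.
Difference: 116.7644 − 128.38 = -11.6156, i.e. -11.62 to two decimal places.
The high-ability type would prefer the pooling outcome.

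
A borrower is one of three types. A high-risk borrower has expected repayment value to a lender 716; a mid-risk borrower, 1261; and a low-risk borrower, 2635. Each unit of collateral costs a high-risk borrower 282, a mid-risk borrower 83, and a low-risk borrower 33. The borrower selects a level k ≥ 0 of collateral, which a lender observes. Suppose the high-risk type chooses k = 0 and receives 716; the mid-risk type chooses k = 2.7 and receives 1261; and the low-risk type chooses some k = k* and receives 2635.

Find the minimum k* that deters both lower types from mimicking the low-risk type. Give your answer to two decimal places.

19.25

Mid-risk type (on-path payoff 1261 − 83×2.7 = 1036.9) won't mimic when 1036.9 ≥ 2635 − 83·k*, i.e. k* ≥ 19.25.
High-risk type (on-path payoff 716) won't mimic when 716 ≥ 2635 − 282·k*, i.e. k* ≥ 6.80.
Both must hold, so k* = max(6.80, 19.25) = 19.25. The mid-risk type's constraint binds.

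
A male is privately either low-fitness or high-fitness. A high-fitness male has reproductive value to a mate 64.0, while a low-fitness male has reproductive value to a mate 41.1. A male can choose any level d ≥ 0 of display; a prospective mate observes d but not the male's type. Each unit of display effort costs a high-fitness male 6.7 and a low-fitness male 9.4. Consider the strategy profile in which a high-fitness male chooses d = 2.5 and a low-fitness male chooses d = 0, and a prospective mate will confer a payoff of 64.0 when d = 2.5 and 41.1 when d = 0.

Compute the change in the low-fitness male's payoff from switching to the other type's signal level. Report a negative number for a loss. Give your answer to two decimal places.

-0.60

Playing d = 0 the low-fitness male receives 41.1.
Deviating to d = 2.5 brings payment 64.0 at cost 9.4 × 2.5 = 23.5, netting 40.5.
Gain from deviating: 40.5 − 41.1 = -0.60.
The gain is negative, so the low-fitness type's incentive-compatibility constraint is satisfied.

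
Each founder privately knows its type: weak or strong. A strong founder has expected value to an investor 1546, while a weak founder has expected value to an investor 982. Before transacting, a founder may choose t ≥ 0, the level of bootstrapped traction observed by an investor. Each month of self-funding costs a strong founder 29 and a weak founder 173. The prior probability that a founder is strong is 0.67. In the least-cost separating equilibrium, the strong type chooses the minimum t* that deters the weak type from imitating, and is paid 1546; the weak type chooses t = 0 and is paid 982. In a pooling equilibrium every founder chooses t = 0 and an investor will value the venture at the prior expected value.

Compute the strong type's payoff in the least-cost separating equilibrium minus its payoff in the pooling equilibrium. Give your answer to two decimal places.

91.58

Least-cost separating signal: t* solves 982 = 1546 − 173·t*, so t* = (1546 − 982)/173 ≈ 3.2601.
Strong type's separating payoff: 1546 − 29 × t* = 1546 − 29 × (1546 − 982)/173 = 1546 − 16356/173 ≈ 1451.4566.
Pooling payoff: 0.67 × 1546 + 0.33 × 982 = 1359.88.
Difference: 1451.4566 − 1359.88 = 91.5766, i.e. 91.58 to two decimal places.
The strong type prefers to separate.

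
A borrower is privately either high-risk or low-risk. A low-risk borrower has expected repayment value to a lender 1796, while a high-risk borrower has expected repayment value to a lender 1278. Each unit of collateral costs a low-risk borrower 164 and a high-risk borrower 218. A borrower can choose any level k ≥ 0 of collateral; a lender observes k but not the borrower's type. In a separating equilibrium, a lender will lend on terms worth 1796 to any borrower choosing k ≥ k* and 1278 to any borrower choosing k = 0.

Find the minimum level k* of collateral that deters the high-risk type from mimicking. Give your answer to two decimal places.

2.38

A high-risk borrower choosing k = 0 receives 1278.
Imitating at k* instead would pay 1796 at cost 218·k*, netting 1796 − 218·k*.
Indifference: 1278 = 1796 − 218·k*, so k* = (1796 − 1278) / 218 ≈ 2.38.
This is the high-risk type's binding incentive-compatibility constraint; any k ≥ 2.38 sustains separation on that side.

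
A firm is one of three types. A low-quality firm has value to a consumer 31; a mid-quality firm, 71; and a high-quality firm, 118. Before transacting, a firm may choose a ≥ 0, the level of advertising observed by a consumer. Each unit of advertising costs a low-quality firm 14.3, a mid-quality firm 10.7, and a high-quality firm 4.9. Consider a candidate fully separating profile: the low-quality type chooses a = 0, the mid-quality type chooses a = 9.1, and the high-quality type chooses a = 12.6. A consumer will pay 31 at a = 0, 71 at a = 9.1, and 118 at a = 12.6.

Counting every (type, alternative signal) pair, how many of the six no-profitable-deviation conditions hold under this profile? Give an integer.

4

Mid-quality (own payoff 71 − 10.7×9.1 = -26.37): to a=0 gives 31 → profitable ✗; to a=12.6 gives 118 − 10.7×12.6 = -16.82 → profitable ✗.
High-quality (own payoff 118 − 4.9×12.6 = 56.26): to a=0 gives 31 → no gain ✓; to a=9.1 gives 71 − 4.9×9.1 = 26.41 → no gain ✓.
Low-quality (own payoff 31): to a=9.1 gives 71 − 14.3×9.1 = -59.13 → no gain ✓; to a=12.6 gives 118 − 14.3×12.6 = -62.18 → no gain ✓.
4 of the 6 constraints hold; not an equilibrium.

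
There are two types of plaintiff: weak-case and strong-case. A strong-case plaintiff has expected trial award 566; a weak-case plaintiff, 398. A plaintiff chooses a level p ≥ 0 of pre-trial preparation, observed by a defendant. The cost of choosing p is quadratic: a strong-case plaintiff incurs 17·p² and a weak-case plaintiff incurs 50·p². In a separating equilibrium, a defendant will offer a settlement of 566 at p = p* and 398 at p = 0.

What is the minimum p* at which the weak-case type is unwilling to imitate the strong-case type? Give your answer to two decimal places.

1.83

The weak-case type at p = 0 receives 398; imitating at p* yields 566 − 50·p*².
Indifference: 398 = 566 − 50·p*², so p*² = (566 − 398) / 50 = 3.36.
p* = √3.36 ≈ 1.83.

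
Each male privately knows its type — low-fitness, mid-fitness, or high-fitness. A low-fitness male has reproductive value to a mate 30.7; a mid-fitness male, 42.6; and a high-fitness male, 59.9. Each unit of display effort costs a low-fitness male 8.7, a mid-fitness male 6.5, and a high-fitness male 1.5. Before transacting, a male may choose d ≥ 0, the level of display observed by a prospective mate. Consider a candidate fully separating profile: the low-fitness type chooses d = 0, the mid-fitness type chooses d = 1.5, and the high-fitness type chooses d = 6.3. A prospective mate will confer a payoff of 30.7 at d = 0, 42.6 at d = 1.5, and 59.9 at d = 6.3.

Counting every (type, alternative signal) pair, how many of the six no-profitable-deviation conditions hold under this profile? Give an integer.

High-fitness (own payoff 59.9 − 1.5×6.3 = 50.45): to d=0 gives 30.7 → no gain ✓; to d=1.5 gives 42.6 − 1.5×1.5 = 40.35 → no gain ✓.
Low-fitness (own payoff 30.7): to d=1.5 gives 42.6 − 8.7×1.5 = 29.55 → no gain ✓; to d=6.3 gives 59.9 − 8.7×6.3 = 5.09 → no gain ✓.
Mid-fitness (own payoff 42.6 − 6.5×1.5 = 32.85): to d=0 gives 30.7 → no gain ✓; to d=6.3 gives 59.9 − 6.5×6.3 = 18.95 → no gain ✓.
6 of the 6 constraints hold; this profile is a separating equilibrium.

6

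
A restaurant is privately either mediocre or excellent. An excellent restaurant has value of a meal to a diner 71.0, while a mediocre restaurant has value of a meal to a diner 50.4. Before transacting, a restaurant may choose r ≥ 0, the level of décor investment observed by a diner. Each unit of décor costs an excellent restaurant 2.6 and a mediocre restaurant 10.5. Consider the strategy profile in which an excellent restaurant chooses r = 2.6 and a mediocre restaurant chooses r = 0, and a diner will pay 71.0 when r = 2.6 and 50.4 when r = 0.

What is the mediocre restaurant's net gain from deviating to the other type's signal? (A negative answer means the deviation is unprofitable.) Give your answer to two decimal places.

-6.70

Playing r = 0 the mediocre restaurant receives 50.4.
Deviating to r = 2.6 brings payment 71.0 at cost 10.5 × 2.6 = 27.3, netting 43.7.
Gain from deviating: 43.7 − 50.4 = -6.70.
The gain is negative, so the mediocre type's incentive-compatibility constraint is satisfied.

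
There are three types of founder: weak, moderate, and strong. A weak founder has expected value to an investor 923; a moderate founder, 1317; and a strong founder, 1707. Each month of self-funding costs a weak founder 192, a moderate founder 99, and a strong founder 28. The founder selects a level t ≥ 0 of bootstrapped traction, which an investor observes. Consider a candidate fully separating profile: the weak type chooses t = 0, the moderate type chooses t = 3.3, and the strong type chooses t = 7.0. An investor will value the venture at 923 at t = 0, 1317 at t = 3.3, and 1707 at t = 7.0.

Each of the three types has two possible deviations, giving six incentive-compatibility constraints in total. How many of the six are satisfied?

5

Weak (own payoff 923): to t=3.3 gives 1317 − 192×3.3 = 683.4 → no gain ✓; to t=7.0 gives 1707 − 192×7.0 = 363 → no gain ✓.
Moderate (own payoff 1317 − 99×3.3 = 990.3): to t=0 gives 923 → no gain ✓; to t=7.0 gives 1707 − 99×7.0 = 1014 → profitable ✗.
Strong (own payoff 1707 − 28×7.0 = 1511): to t=0 gives 923 → no gain ✓; to t=3.3 gives 1317 − 28×3.3 = 1224.6 → no gain ✓.
5 of the 6 constraints hold; not an equilibrium.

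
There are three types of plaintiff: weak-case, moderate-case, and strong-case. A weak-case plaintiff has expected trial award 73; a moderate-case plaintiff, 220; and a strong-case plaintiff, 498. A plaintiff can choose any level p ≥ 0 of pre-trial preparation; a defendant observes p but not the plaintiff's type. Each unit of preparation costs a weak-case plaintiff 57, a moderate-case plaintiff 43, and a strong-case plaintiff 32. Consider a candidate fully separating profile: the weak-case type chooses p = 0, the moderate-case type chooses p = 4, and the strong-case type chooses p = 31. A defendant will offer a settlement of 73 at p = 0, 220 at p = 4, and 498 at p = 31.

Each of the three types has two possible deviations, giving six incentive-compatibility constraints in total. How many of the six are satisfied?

Moderate-case (own payoff 220 − 43×4 = 48): to p=0 gives 73 → profitable ✗; to p=31 gives 498 − 43×31 = -835 → no gain ✓.
Strong-case (own payoff 498 − 32×31 = -494): to p=0 gives 73 → profitable ✗; to p=4 gives 220 − 32×4 = 92 → profitable ✗.
Weak-case (own payoff 73): to p=4 gives 220 − 57×4 = -8 → no gain ✓; to p=31 gives 498 − 57×31 = -1269 → no gain ✓.
3 of the 6 constraints hold; not an equilibrium.

3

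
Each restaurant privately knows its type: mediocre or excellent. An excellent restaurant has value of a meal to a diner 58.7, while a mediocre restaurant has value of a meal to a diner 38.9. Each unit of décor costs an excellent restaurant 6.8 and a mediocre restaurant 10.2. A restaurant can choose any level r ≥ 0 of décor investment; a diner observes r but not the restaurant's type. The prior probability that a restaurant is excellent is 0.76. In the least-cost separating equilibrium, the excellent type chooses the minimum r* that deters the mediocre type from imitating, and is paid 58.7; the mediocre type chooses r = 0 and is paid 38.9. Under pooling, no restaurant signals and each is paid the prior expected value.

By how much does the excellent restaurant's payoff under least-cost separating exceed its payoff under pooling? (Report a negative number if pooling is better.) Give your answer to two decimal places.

Least-cost separating signal: r* solves 38.9 = 58.7 − 10.2·r*, so r* = (58.7 − 38.9)/10.2 ≈ 1.9412.
Excellent type's separating payoff: 58.7 − 6.8 × r* = 58.7 − 6.8 × (58.7 − 38.9)/10.2 = 58.7 − 134.64/10.2 = 45.5.
Pooling payoff: 0.76 × 58.7 + 0.24 × 38.9 = 53.948.
Difference: 45.5 − 53.948 = -8.448, i.e. -8.45 to two decimal places.
The excellent type would prefer the pooling outcome.

-8.45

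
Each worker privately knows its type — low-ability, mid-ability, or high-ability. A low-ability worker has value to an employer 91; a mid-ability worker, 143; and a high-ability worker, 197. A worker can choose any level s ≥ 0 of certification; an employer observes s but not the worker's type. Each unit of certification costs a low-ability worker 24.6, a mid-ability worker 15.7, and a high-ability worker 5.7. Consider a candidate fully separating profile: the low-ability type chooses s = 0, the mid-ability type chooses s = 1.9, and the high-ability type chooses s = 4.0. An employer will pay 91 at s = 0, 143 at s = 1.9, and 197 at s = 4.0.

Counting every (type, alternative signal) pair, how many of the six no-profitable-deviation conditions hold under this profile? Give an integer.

High-ability (own payoff 197 − 5.7×4.0 = 174.2): to s=0 gives 91 → no gain ✓; to s=1.9 gives 143 − 5.7×1.9 = 132.17 → no gain ✓.
Mid-ability (own payoff 143 − 15.7×1.9 = 113.17): to s=0 gives 91 → no gain ✓; to s=4.0 gives 197 − 15.7×4.0 = 134.2 → profitable ✗.
Low-ability (own payoff 91): to s=1.9 gives 143 − 24.6×1.9 = 96.26 → profitable ✗; to s=4.0 gives 197 − 24.6×4.0 = 98.6 → profitable ✗.
3 of the 6 constraints hold; not an equilibrium.

3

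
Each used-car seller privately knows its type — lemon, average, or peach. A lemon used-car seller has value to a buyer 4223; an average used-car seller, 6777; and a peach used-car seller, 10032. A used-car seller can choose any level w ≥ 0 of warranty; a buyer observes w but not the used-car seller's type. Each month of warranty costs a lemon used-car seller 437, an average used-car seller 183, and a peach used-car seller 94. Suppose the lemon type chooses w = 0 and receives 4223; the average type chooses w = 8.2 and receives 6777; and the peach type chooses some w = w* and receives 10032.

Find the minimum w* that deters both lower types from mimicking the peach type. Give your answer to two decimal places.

Lemon type (on-path payoff 4223) won't mimic when 4223 ≥ 10032 − 437·w*, i.e. w* ≥ 13.29.
Average type (on-path payoff 6777 − 183×8.2 = 5276.4) won't mimic when 5276.4 ≥ 10032 − 183·w*, i.e. w* ≥ 25.99.
Both must hold, so w* = max(13.29, 25.99) = 25.99. The average type's constraint binds.

25.99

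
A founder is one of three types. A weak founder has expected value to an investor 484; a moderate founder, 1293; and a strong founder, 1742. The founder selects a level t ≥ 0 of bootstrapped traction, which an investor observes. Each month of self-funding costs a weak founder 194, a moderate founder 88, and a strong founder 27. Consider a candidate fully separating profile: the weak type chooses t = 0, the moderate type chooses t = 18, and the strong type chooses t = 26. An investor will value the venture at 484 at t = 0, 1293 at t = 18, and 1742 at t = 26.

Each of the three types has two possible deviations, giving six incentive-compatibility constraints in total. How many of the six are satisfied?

5

Weak (own payoff 484): to t=18 gives 1293 − 194×18 = -2199 → no gain ✓; to t=26 gives 1742 − 194×26 = -3302 → no gain ✓.
Strong (own payoff 1742 − 27×26 = 1040): to t=0 gives 484 → no gain ✓; to t=18 gives 1293 − 27×18 = 807 → no gain ✓.
Moderate (own payoff 1293 − 88×18 = -291): to t=0 gives 484 → profitable ✗; to t=26 gives 1742 − 88×26 = -546 → no gain ✓.
5 of the 6 constraints hold; not an equilibrium.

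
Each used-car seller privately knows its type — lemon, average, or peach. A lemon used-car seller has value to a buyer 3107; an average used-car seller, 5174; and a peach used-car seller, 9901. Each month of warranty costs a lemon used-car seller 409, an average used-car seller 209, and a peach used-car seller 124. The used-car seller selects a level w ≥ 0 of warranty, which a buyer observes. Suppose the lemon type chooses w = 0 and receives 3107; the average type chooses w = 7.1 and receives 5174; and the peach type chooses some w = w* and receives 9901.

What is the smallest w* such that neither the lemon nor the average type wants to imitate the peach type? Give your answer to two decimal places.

Lemon type (on-path payoff 3107) won't mimic when 3107 ≥ 9901 − 409·w*, i.e. w* ≥ 16.61.
Average type (on-path payoff 5174 − 209×7.1 = 3690.1) won't mimic when 3690.1 ≥ 9901 − 209·w*, i.e. w* ≥ 29.72.
Both must hold, so w* = max(16.61, 29.72) = 29.72. The average type's constraint binds.

29.72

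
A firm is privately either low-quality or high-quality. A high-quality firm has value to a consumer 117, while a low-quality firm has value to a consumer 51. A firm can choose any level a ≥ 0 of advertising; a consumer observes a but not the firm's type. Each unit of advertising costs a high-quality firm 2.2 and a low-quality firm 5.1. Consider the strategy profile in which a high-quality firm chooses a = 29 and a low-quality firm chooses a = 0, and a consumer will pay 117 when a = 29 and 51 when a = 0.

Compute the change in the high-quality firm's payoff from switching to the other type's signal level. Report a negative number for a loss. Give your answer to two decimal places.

Playing a = 29 the high-quality firm receives 117 − 2.2 × 29 = 53.2.
Deviating to a = 0 yields 51 instead.
Gain from deviating: 51 − 53.2 = -2.20.
The gain is negative, so the high-quality type's incentive-compatibility constraint is satisfied.

-2.20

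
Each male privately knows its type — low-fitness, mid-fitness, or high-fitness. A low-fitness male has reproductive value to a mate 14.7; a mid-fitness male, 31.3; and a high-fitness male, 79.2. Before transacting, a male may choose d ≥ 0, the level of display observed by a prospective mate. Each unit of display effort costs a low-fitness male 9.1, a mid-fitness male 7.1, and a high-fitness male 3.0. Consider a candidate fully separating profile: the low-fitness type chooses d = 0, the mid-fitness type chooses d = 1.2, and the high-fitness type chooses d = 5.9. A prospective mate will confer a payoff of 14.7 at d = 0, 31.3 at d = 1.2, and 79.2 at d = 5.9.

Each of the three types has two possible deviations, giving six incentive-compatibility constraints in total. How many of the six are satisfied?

Mid-fitness (own payoff 31.3 − 7.1×1.2 = 22.78): to d=0 gives 14.7 → no gain ✓; to d=5.9 gives 79.2 − 7.1×5.9 = 37.31 → profitable ✗.
High-fitness (own payoff 79.2 − 3.0×5.9 = 61.5): to d=0 gives 14.7 → no gain ✓; to d=1.2 gives 31.3 − 3.0×1.2 = 27.7 → no gain ✓.
Low-fitness (own payoff 14.7): to d=1.2 gives 31.3 − 9.1×1.2 = 20.38 → profitable ✗; to d=5.9 gives 79.2 − 9.1×5.9 = 25.51 → profitable ✗.
3 of the 6 constraints hold; not an equilibrium.

3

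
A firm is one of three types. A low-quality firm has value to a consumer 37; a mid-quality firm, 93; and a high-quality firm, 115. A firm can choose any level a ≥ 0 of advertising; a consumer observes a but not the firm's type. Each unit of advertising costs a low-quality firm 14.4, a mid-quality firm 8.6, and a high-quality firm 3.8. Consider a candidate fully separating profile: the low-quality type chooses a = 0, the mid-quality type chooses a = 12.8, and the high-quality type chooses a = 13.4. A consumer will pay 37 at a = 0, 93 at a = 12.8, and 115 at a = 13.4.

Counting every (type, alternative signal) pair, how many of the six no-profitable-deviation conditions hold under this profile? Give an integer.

4

Mid-quality (own payoff 93 − 8.6×12.8 = -17.08): to a=0 gives 37 → profitable ✗; to a=13.4 gives 115 − 8.6×13.4 = -0.24 → profitable ✗.
Low-quality (own payoff 37): to a=12.8 gives 93 − 14.4×12.8 = -91.32 → no gain ✓; to a=13.4 gives 115 − 14.4×13.4 = -77.96 → no gain ✓.
High-quality (own payoff 115 − 3.8×13.4 = 64.08): to a=0 gives 37 → no gain ✓; to a=12.8 gives 93 − 3.8×12.8 = 44.36 → no gain ✓.
4 of the 6 constraints hold; not an equilibrium.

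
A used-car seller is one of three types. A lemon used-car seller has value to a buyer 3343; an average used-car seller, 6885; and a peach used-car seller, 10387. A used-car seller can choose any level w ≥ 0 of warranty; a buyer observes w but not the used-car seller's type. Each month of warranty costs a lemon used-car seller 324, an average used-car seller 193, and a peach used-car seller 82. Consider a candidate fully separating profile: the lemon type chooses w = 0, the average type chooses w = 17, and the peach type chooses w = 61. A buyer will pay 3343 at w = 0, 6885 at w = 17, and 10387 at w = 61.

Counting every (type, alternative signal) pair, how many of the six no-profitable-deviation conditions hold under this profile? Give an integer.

5

Peach (own payoff 10387 − 82×61 = 5385): to w=0 gives 3343 → no gain ✓; to w=17 gives 6885 − 82×17 = 5491 → profitable ✗.
Lemon (own payoff 3343): to w=17 gives 6885 − 324×17 = 1377 → no gain ✓; to w=61 gives 10387 − 324×61 = -9377 → no gain ✓.
Average (own payoff 6885 − 193×17 = 3604): to w=0 gives 3343 → no gain ✓; to w=61 gives 10387 − 193×61 = -1386 → no gain ✓.
5 of the 6 constraints hold; not an equilibrium.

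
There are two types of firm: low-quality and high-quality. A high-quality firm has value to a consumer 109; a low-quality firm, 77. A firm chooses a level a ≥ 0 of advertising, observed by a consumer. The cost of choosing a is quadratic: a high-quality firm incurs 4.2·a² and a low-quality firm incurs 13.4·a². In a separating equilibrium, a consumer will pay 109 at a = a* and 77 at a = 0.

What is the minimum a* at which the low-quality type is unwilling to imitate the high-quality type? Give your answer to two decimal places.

The low-quality type at a = 0 receives 77; imitating at a* yields 109 − 13.4·a*².
Indifference: 77 = 109 − 13.4·a*², so a*² = (109 − 77) / 13.4 ≈ 2.3881.
a* = √2.3881 ≈ 1.55.

1.55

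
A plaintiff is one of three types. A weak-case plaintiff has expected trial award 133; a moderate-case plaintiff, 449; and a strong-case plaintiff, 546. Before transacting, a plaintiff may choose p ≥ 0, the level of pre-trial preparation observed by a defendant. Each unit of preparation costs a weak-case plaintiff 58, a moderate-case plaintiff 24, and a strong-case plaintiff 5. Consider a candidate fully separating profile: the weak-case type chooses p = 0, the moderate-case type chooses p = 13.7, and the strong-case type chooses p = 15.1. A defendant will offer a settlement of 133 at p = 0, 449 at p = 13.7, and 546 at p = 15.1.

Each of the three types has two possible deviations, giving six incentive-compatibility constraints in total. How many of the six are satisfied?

Moderate-case (own payoff 449 − 24×13.7 = 120.2): to p=0 gives 133 → profitable ✗; to p=15.1 gives 546 − 24×15.1 = 183.6 → profitable ✗.
Weak-case (own payoff 133): to p=13.7 gives 449 − 58×13.7 = -345.6 → no gain ✓; to p=15.1 gives 546 − 58×15.1 = -329.8 → no gain ✓.
Strong-case (own payoff 546 − 5×15.1 = 470.5): to p=0 gives 133 → no gain ✓; to p=13.7 gives 449 − 5×13.7 = 380.5 → no gain ✓.
4 of the 6 constraints hold; not an equilibrium.

4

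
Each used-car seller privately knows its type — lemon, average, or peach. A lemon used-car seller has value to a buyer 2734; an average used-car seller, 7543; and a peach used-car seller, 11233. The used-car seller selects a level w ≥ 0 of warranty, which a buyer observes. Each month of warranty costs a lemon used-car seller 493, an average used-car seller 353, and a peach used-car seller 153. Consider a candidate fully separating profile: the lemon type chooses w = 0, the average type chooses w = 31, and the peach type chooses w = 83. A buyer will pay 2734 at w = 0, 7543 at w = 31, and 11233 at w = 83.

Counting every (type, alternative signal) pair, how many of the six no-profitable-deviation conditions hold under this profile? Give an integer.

Peach (own payoff 11233 − 153×83 = -1466): to w=0 gives 2734 → profitable ✗; to w=31 gives 7543 − 153×31 = 2800 → profitable ✗.
Average (own payoff 7543 − 353×31 = -3400): to w=0 gives 2734 → profitable ✗; to w=83 gives 11233 − 353×83 = -18066 → no gain ✓.
Lemon (own payoff 2734): to w=31 gives 7543 − 493×31 = -7740 → no gain ✓; to w=83 gives 11233 − 493×83 = -29686 → no gain ✓.
3 of the 6 constraints hold; not an equilibrium.

3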